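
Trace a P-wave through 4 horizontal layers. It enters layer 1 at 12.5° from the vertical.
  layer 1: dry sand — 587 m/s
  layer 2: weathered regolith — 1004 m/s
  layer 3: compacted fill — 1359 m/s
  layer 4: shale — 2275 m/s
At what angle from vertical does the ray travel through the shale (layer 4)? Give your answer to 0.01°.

57.02°

Snell's law across each interface conserves sin θ / V, so sin θ_4 = V_4·sin θ₁/V₁.
sin θ_4 = 2275 × sin 12.5° / 587 = 0.8388.
θ_4 = 57.02° from the vertical.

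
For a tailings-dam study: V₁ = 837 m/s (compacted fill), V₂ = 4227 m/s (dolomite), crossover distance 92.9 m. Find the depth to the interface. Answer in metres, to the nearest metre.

h = (x_cross/2)·√((V₂−V₁)/(V₂+V₁)).
(V₂−V₁)/(V₂+V₁) = (4227−837)/(4227+837) = 0.6694; √ = 0.8182.
h = (92.9/2)·0.8182 = 38.00 m.

38 m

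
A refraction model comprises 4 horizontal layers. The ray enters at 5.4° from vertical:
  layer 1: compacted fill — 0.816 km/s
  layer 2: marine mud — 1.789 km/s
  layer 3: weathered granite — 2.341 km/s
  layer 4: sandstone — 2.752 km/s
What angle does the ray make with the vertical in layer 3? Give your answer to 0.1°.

Ray parameter p = sin 5.4° / 0.816 = 1.1533e-01 s/km.
sin θ_3 = p·V_3 = 1.1533e-01 × 2.341 = 0.2700.
θ_3 = arcsin 0.2700 = 15.66°.

15.7°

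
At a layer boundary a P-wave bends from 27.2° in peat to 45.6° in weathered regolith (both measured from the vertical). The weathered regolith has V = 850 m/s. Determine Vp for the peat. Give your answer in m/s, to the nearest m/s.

544 m/s

Snell's law: sin 27.2°/V₁ = sin 45.6°/V₂.
V₁ = V₂·sin 27.2°/sin 45.6° = 850 × 0.6398 = 543.80 m/s.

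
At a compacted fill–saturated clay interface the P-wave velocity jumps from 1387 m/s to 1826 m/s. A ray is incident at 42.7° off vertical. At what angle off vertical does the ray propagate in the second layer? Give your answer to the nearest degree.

Snell's law: sin θ₂ = (V₂/V₁)·sin θ₁ = (1826/1387)·sin 42.7° = 0.8928.
θ₂ = arcsin 0.8928 = 63.23° from the normal.

63°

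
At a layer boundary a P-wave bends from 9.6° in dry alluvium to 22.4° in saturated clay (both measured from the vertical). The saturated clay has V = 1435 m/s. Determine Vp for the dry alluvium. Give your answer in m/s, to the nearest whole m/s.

sin 9.6° = 0.1668; sin 22.4° = 0.3811.
V₁ = V₂·(sin θ₁/sin θ₂) = 1435·(0.1668/0.3811) = 628.00 m/s.

628 m/s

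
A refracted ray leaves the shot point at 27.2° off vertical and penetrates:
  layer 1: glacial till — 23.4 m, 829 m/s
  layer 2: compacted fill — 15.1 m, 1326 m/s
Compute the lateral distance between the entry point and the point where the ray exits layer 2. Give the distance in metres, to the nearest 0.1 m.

p = sin θ₁/V₁ = sin 27.2°/829 = 5.5138e-04 s/m is conserved through the stack.
Layer 1: θ = 27.20°; offset = 23.4·tan 27.20° = 12.026 m.
Layer 2: sin θ = p·1326 = 0.7311 → θ = 46.98°; offset = 15.1·tan 46.98° = 16.182 m.
Σ offsets = 28.208 m.

28.2 m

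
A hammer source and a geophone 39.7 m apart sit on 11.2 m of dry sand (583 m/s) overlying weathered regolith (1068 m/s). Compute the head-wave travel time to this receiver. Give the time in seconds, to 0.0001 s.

t = x/V₂ + 2h·√(V₂²−V₁²)/(V₁V₂).
√(V₂²−V₁²) = √(1068²−583²) = 894.8 m/s; delay term = 2·11.2·894.8/(583·1068) = 0.03219 s.
t = 39.7/1068 + 0.03219 = 0.06936 s.

0.0694 s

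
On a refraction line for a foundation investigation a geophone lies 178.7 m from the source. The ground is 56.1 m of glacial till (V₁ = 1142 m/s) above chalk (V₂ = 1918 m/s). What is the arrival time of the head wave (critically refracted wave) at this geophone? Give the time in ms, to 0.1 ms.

172.1 ms

t = x/V₂ + 2h·√(V₂²−V₁²)/(V₁V₂).
√(V₂²−V₁²) = √(1918²−1142²) = 1541.0 m/s; delay term = 2·56.1·1541.0/(1142·1918) = 0.07894 s.
t = 178.7/1918 + 0.07894 = 0.17210 s.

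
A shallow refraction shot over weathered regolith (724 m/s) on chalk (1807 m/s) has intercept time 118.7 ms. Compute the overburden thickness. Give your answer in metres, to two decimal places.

θ_c = arcsin(724/1807) = 23.62°; cos θ_c = 0.9162.
tᵢ = 2h cos θ_c/V₁ ⇒ h = tᵢ·V₁/(2 cos θ_c) = 0.1187·724/(2·0.9162) = 46.90 m.

46.90 m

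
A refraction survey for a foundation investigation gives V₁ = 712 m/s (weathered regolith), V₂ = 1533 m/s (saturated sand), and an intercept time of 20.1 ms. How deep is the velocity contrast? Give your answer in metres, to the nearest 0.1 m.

8.1 m

h = tᵢ·V₁·V₂ / (2·√(V₂²−V₁²)).
√(V₂²−V₁²) = √(1533² − 712²) = 1357.6 m/s.
h = 0.0201 s × 712 × 1533 / (2 × 1357.6) = 8.08 m.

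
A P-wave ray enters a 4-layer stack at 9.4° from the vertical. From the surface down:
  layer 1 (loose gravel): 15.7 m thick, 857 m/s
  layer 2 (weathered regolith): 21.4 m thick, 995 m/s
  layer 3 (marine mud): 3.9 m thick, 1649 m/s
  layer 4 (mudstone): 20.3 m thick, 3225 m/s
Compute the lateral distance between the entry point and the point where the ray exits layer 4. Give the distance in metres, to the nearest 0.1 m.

Ray parameter p = sin 9.4° / 857 m/s = 1.9058e-04 s/m.
Layer 1: θ = 9.40°; offset = 15.7·tan 9.40° = 2.599 m.
Layer 2: sin θ = p·995 = 0.1896 → θ = 10.93°; offset = 21.4·tan 10.93° = 4.133 m.
Layer 3: sin θ = p·1649 = 0.3143 → θ = 18.32°; offset = 3.9·tan 18.32° = 1.291 m.
Layer 4: sin θ = p·3225 = 0.6146 → θ = 37.92°; offset = 20.3·tan 37.92° = 15.817 m.
Σ offsets = 23.840 m.

23.8 m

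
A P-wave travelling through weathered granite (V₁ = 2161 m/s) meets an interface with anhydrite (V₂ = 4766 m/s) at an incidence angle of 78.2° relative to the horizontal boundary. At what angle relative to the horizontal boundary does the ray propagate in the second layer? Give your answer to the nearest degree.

Convert to the normal: θ₁ = 90° − 78.2° = 11.8°.
sin θ₁/V₁ = sin θ₂/V₂ ⇒ sin θ₂ = 4766·sin 11.8°/2161 = 4766·0.2045/2161 = 0.4510.
θ₂ = arcsin 0.4510 = 26.81° from the normal.
From the interface: 90° − 26.81° = 63.19°.

63°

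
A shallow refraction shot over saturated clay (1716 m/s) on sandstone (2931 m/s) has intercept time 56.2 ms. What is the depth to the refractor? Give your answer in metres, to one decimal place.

θ_c = arcsin(1716/2931) = 35.84°; cos θ_c = 0.8107.
tᵢ = 2h cos θ_c/V₁ ⇒ h = tᵢ·V₁/(2 cos θ_c) = 0.0562·1716/(2·0.8107) = 59.48 m.

59.5 m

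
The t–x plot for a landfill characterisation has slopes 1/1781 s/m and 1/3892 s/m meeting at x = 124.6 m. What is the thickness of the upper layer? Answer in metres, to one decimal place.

38.0 m

x_cross = 2h·√((V₂+V₁)/(V₂−V₁)) → h = x_cross / (2·√((V₂+V₁)/(V₂−V₁))).
√((V₂+V₁)/(V₂−V₁)) = √((3892+1781)/(3892−1781)) = 1.6393.
h = 124.6 / (2·1.6393) = 38.00 m.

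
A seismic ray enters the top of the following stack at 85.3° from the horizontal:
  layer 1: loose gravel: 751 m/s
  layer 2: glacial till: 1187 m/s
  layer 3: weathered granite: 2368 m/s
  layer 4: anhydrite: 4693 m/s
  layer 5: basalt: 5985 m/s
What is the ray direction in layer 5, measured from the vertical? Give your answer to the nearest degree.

41°

From the normal: θ₁ = 90° − 85.3° = 4.7°.
Ray parameter p = sin 4.7° / 751 = 1.0911e-04 s/m.
sin θ_5 = p·V_5 = 1.0911e-04 × 5985 = 0.6530.
θ_5 = 40.77° from the vertical.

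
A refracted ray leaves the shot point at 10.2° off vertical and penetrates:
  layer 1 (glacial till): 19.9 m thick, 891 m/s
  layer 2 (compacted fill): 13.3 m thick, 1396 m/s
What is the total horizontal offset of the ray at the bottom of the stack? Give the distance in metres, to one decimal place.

7.4 m

p = sin θ₁/V₁ = sin 10.2°/891 = 1.9875e-04 s/m is conserved through the stack.
Layer 1: θ = 10.20°; offset = 19.9·tan 10.20° = 3.581 m.
Layer 2: sin θ = p·1396 = 0.2775 → θ = 16.11°; offset = 13.3·tan 16.11° = 3.841 m.
Summing the layer offsets gives 7.421 m.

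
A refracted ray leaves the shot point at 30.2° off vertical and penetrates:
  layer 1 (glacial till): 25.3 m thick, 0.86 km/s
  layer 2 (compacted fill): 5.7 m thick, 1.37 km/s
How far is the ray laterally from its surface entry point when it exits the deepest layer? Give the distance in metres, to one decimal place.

22.4 m

Apply Snell's law at each interface; in layer i the horizontal offset is hᵢ·tan θᵢ.
Layer 1: θ = 30.20°; offset = 25.3·tan 30.20° = 14.725 m.
Layer 2: sin θ = 1.37·sin 30.2°/0.86 = 0.8013, θ = 53.26°; offset = 5.7·tan 53.26° = 7.635 m.
Σ offsets = 22.360 m.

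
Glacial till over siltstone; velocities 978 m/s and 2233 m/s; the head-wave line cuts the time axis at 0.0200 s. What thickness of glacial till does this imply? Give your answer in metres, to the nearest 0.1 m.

10.9 m

h = tᵢ·V₁·V₂ / (2·√(V₂²−V₁²)).
√(V₂²−V₁²) = √(2233² − 978²) = 2007.4 m/s.
h = 0.02 s × 978 × 2233 / (2 × 2007.4) = 10.88 m.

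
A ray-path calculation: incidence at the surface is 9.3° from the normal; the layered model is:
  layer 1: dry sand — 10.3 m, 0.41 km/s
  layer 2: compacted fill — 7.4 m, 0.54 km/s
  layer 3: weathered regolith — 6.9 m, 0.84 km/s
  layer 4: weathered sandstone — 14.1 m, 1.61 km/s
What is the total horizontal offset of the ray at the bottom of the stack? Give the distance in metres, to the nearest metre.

p = sin θ₁/V₁ = sin 9.3°/0.41 = 3.9416e-01 s/km is conserved through the stack.
Layer 1: θ = 9.30°; offset = 10.3·tan 9.30° = 1.687 m.
Layer 2: sin θ = p·0.54 = 0.2128 → θ = 12.29°; offset = 7.4·tan 12.29° = 1.612 m.
Layer 3: sin θ = p·0.84 = 0.3311 → θ = 19.33°; offset = 6.9·tan 19.33° = 2.421 m.
Layer 4: sin θ = p·1.61 = 0.6346 → θ = 39.39°; offset = 14.1·tan 39.39° = 11.578 m.
Σ offsets = 17.297 m.

17 m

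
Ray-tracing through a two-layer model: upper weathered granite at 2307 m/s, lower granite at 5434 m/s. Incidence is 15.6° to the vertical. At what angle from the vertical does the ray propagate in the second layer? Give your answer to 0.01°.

sin θ₁/V₁ = sin θ₂/V₂ ⇒ sin θ₂ = 5434·sin 15.6°/2307 = 5434·0.2689/2307 = 0.6334.
θ₂ = arcsin 0.6334 = 39.30° from the normal.

39.30°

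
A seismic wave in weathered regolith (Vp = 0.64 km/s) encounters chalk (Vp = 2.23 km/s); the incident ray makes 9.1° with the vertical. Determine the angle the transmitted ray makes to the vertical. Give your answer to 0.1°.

sin θ₁/V₁ = sin θ₂/V₂ ⇒ sin θ₂ = 2.23·sin 9.1°/0.64 = 2.23·0.1582/0.64 = 0.5511.
θ₂ = sin⁻¹(0.5511) = 33.44° (from vertical).

33.4°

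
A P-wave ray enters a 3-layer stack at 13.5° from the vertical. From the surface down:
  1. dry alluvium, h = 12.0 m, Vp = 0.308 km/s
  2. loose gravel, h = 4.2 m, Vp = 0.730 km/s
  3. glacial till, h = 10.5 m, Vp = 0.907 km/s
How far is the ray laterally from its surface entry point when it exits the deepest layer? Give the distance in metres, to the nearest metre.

16 m

Ray parameter p = sin 13.5° / 0.308 km/s = 7.5794e-01 s/km.
Layer 1: θ = 13.50°; offset = 12.0·tan 13.50° = 2.881 m.
Layer 2: sin θ = p·0.730 = 0.5533 → θ = 33.59°; offset = 4.2·tan 33.59° = 2.790 m.
Layer 3: sin θ = p·0.907 = 0.6875 → θ = 43.43°; offset = 10.5·tan 43.43° = 9.939 m.
Σ offsets = 15.610 m.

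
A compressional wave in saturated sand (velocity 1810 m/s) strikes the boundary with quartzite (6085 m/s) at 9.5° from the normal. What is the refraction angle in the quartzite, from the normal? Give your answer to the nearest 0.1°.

sin θ₁/V₁ = sin θ₂/V₂ ⇒ sin θ₂ = 6085·sin 9.5°/1810 = 6085·0.1650/1810 = 0.5549.
θ₂ = sin⁻¹(0.5549) = 33.70° (from vertical).

33.7°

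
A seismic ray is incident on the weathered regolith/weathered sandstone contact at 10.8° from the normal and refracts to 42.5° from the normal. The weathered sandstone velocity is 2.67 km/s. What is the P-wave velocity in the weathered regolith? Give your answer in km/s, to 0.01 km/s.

0.74 km/s

Snell's law: sin 10.8°/V₁ = sin 42.5°/V₂.
V₁ = V₂·sin 10.8°/sin 42.5° = 2.67 × 0.2774 = 0.74 km/s.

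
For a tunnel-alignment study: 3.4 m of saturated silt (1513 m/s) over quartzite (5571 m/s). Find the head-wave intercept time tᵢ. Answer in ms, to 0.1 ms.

θ_c = arcsin(V₁/V₂) = arcsin(1513/5571) = 15.76°; cos θ_c = 0.9624.
tᵢ = 2h·cos θ_c / V₁ = 2·3.4·0.9624 / 1513 = 0.00433 s.

4.3 ms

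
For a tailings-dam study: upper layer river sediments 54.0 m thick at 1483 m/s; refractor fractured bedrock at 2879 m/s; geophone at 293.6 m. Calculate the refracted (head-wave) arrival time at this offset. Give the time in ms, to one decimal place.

164.4 ms

θ_c = arcsin(V₁/V₂) = arcsin(1483/2879) = 31.00°, cos θ_c = 0.8571.
Intercept time tᵢ = 2h cos θ_c / V₁ = 2·54.0·0.8571/1483 = 0.06242 s.
t = x/V₂ + tᵢ = 293.6/2879 + 0.06242 = 0.16440 s.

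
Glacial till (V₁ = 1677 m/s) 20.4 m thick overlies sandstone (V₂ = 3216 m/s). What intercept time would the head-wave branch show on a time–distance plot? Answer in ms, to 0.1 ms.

θ_c = arcsin(V₁/V₂) = arcsin(1677/3216) = 31.43°; cos θ_c = 0.8533.
tᵢ = 2h·cos θ_c / V₁ = 2·20.4·0.8533 / 1677 = 0.02076 s.

20.8 ms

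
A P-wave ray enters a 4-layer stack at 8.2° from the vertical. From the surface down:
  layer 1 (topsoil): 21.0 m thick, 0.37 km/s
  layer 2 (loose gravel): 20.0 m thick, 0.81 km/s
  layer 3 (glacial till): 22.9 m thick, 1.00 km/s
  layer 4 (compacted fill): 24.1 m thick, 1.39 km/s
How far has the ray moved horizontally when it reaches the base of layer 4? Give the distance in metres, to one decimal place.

34.5 m

Ray parameter p = sin 8.2° / 0.37 km/s = 3.8548e-01 s/km.
Layer 1: θ = 8.20°; offset = 21.0·tan 8.20° = 3.026 m.
Layer 2: sin θ = p·0.81 = 0.3122 → θ = 18.19°; offset = 20.0·tan 18.19° = 6.573 m.
Layer 3: sin θ = p·1.00 = 0.3855 → θ = 22.67°; offset = 22.9·tan 22.67° = 9.567 m.
Layer 4: sin θ = p·1.39 = 0.5358 → θ = 32.40°; offset = 24.1·tan 32.40° = 15.294 m.
Summing the layer offsets gives 34.461 m.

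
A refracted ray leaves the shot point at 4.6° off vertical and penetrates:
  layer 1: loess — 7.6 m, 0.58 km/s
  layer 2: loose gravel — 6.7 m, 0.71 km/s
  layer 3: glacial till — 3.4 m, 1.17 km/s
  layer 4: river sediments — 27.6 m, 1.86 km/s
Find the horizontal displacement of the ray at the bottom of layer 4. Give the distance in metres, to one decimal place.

9.2 m

p = sin θ₁/V₁ = sin 4.6°/0.58 = 1.3827e-01 s/km is conserved through the stack.
Layer 1: θ = 4.60°; offset = 7.6·tan 4.60° = 0.611 m.
Layer 2: sin θ = p·0.71 = 0.0982 → θ = 5.63°; offset = 6.7·tan 5.63° = 0.661 m.
Layer 3: sin θ = p·1.17 = 0.1618 → θ = 9.31°; offset = 3.4·tan 9.31° = 0.557 m.
Layer 4: sin θ = p·1.86 = 0.2572 → θ = 14.90°; offset = 27.6·tan 14.90° = 7.346 m.
Summing the layer offsets gives 9.175 m.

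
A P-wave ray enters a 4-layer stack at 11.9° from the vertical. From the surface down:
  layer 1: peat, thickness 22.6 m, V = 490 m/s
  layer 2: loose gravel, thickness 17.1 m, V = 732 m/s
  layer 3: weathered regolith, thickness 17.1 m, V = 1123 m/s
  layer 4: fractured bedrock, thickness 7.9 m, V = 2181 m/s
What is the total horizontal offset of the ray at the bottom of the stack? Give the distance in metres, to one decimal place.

Ray parameter p = sin 11.9° / 490 m/s = 4.2082e-04 s/m.
Layer 1: θ = 11.90°; offset = 22.6·tan 11.90° = 4.763 m.
Layer 2: sin θ = p·732 = 0.3080 → θ = 17.94°; offset = 17.1·tan 17.94° = 5.537 m.
Layer 3: sin θ = p·1123 = 0.4726 → θ = 28.20°; offset = 17.1·tan 28.20° = 9.170 m.
Layer 4: sin θ = p·2181 = 0.9178 → θ = 66.61°; offset = 7.9·tan 66.61° = 18.264 m.
Summing the layer offsets gives 37.733 m.

37.7 m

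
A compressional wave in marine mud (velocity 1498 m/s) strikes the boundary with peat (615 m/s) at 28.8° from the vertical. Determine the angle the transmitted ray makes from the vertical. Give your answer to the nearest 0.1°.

sin θ₁/V₁ = sin θ₂/V₂ ⇒ sin θ₂ = 615·sin 28.8°/1498 = 615·0.4818/1498 = 0.1978.
θ₂ = sin⁻¹(0.1978) = 11.41° (from vertical).

11.4°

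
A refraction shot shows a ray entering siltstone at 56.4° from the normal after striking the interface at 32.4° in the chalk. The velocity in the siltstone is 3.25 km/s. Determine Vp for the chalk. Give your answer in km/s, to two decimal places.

2.09 km/s

sin 32.4° = 0.5358; sin 56.4° = 0.8329.
V₁ = V₂·(sin θ₁/sin θ₂) = 3.25·(0.5358/0.8329) = 2.09 km/s.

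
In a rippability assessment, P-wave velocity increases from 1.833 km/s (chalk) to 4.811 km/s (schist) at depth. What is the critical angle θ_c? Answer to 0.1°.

22.4°

Critical incidence: sin θ_c = V₁/V₂ = 1.833/4.811 = 0.3810.
θ_c = arcsin 0.3810 = 22.40°.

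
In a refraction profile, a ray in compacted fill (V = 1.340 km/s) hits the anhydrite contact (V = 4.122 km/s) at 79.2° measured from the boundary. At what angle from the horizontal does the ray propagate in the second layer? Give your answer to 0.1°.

54.8°

Angle from the normal: 90° − 79.2° = 10.8°.
sin θ₁/V₁ = sin θ₂/V₂ ⇒ sin θ₂ = 4.122·sin 10.8°/1.340 = 4.122·0.1874/1.340 = 0.5764.
θ₂ = sin⁻¹(0.5764) = 35.20° (from vertical).
From the interface: 90° − 35.20° = 54.80°.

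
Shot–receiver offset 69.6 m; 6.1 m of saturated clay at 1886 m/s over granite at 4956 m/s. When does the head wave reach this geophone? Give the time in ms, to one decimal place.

20.0 ms

θ_c = arcsin(V₁/V₂) = arcsin(1886/4956) = 22.37°, cos θ_c = 0.9248.
Intercept time tᵢ = 2h cos θ_c / V₁ = 2·6.1·0.9248/1886 = 0.00598 s.
t = x/V₂ + tᵢ = 69.6/4956 + 0.00598 = 0.02003 s.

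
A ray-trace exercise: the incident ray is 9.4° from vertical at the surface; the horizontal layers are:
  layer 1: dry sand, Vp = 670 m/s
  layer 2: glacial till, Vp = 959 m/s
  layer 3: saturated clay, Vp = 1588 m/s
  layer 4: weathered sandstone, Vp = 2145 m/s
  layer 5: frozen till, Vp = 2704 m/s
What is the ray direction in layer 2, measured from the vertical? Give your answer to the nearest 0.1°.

Ray parameter p = sin 9.4° / 670 = 2.4377e-04 s/m.
sin θ_2 = p·V_2 = 2.4377e-04 × 959 = 0.2338.
θ_2 = 13.52° from the vertical.

13.5°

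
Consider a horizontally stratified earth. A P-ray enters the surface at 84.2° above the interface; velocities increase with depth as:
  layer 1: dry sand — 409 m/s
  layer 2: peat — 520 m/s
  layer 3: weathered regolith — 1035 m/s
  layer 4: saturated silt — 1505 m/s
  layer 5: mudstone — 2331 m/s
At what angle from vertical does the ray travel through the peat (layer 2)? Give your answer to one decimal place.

From the normal: θ₁ = 90° − 84.2° = 5.8°.
Snell's law across each interface conserves sin θ / V, so sin θ_2 = V_2·sin θ₁/V₁.
sin θ_2 = 520 × sin 5.8° / 409 = 0.1285.
θ_2 = 7.38° from the vertical.

7.4°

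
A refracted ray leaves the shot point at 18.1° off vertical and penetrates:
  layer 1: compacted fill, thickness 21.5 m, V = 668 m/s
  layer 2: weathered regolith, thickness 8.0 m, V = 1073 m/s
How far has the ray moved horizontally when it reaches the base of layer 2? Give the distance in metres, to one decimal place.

p = sin θ₁/V₁ = sin 18.1°/668 = 4.6508e-04 s/m is conserved through the stack.
Layer 1: θ = 18.10°; offset = 21.5·tan 18.10° = 7.027 m.
Layer 2: sin θ = p·1073 = 0.4990 → θ = 29.94°; offset = 8.0·tan 29.94° = 4.607 m.
Σ offsets = 11.634 m.

11.6 m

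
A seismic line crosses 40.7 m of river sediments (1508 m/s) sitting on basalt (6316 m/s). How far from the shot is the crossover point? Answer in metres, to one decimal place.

θ_c = arcsin(1508/6316) = 13.81°, so cos θ_c = 0.9711 and tᵢ = 2h cos θ_c/V₁ = 0.0524 s.
At crossover x/V₁ = x/V₂ + tᵢ ⇒ x = tᵢ/(1/V₁ − 1/V₂) = 0.05242/(6.6313e-04 − 1.5833e-04) = 103.84 m.

103.8 m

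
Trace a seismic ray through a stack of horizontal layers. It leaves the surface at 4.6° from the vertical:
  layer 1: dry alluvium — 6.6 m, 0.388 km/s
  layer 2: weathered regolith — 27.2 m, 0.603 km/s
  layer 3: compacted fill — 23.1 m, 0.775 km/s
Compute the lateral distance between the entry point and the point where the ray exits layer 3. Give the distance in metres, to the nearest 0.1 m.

7.7 m

Apply Snell's law at each interface; in layer i the horizontal offset is hᵢ·tan θᵢ.
Layer 1: θ = 4.60°; offset = 6.6·tan 4.60° = 0.531 m.
Layer 2: sin θ = 0.603·sin 4.6°/0.388 = 0.1246, θ = 7.16°; offset = 27.2·tan 7.16° = 3.417 m.
Layer 3: sin θ = 0.775·sin 4.6°/0.388 = 0.1602, θ = 9.22°; offset = 23.1·tan 9.22° = 3.749 m.
Summing the layer offsets gives 7.697 m.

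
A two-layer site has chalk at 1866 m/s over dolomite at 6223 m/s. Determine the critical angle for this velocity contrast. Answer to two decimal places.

17.45°

Critical incidence: sin θ_c = V₁/V₂ = 1866/6223 = 0.2999.
θ_c = arcsin 0.2999 = 17.45°.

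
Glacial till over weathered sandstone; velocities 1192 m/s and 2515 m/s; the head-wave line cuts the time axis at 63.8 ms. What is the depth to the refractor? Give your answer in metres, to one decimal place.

θ_c = arcsin(1192/2515) = 28.29°; cos θ_c = 0.8805.
tᵢ = 2h cos θ_c/V₁ ⇒ h = tᵢ·V₁/(2 cos θ_c) = 0.0638·1192/(2·0.8805) = 43.18 m.

43.2 m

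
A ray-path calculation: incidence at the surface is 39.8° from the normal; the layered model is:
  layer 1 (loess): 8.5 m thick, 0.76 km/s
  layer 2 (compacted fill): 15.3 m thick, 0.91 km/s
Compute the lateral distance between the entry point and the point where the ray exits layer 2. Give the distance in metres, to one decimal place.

Apply Snell's law at each interface; in layer i the horizontal offset is hᵢ·tan θᵢ.
Layer 1: θ = 39.80°; offset = 8.5·tan 39.80° = 7.082 m.
Layer 2: sin θ = 0.91·sin 39.8°/0.76 = 0.7664, θ = 50.04°; offset = 15.3·tan 50.04° = 18.257 m.
Σ offsets = 25.339 m.

25.3 m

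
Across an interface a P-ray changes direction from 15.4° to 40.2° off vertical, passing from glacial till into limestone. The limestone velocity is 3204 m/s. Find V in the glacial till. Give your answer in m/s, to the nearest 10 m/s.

Snell's law: sin 15.4°/V₁ = sin 40.2°/V₂.
V₁ = V₂·sin 15.4°/sin 40.2° = 3204 × 0.4114 = 1318.20 m/s.

1320 m/s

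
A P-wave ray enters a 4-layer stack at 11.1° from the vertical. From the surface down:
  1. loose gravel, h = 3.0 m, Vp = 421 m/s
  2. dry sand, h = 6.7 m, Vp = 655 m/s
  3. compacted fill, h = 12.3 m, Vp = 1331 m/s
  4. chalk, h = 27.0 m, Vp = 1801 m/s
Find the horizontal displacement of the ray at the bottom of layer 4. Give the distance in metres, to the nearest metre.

Ray parameter p = sin 11.1° / 421 m/s = 4.5730e-04 s/m.
Layer 1: θ = 11.10°; offset = 3.0·tan 11.10° = 0.589 m.
Layer 2: sin θ = p·655 = 0.2995 → θ = 17.43°; offset = 6.7·tan 17.43° = 2.103 m.
Layer 3: sin θ = p·1331 = 0.6087 → θ = 37.49°; offset = 12.3·tan 37.49° = 9.436 m.
Layer 4: sin θ = p·1801 = 0.8236 → θ = 55.45°; offset = 27.0·tan 55.45° = 39.206 m.
Summing the layer offsets gives 51.334 m.

51 m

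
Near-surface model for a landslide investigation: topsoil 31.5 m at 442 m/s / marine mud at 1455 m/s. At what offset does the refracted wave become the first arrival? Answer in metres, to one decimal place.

θ_c = arcsin(442/1455) = 17.68°, so cos θ_c = 0.9527 and tᵢ = 2h cos θ_c/V₁ = 0.1358 s.
At crossover x/V₁ = x/V₂ + tᵢ ⇒ x = tᵢ/(1/V₁ − 1/V₂) = 0.13580/(2.2624e-03 − 6.8729e-04) = 86.21 m.

86.2 m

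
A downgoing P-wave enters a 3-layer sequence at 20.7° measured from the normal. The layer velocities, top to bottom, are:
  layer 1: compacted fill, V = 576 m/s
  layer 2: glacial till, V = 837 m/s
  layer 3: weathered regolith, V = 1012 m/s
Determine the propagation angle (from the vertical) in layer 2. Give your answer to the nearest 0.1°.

Ray parameter p = sin 20.7° / 576 = 6.1367e-04 s/m.
sin θ_2 = p·V_2 = 6.1367e-04 × 837 = 0.5136.
θ_2 = arcsin 0.5136 = 30.91°.

30.9°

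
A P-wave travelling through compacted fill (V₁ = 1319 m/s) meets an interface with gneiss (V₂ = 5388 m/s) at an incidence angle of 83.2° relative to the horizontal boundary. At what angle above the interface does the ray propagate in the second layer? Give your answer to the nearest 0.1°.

Angle from the normal: 90° − 83.2° = 6.8°.
sin θ₁/V₁ = sin θ₂/V₂ ⇒ sin θ₂ = 5388·sin 6.8°/1319 = 5388·0.1184/1319 = 0.4837.
θ₂ = sin⁻¹(0.4837) = 28.93° (from vertical).
From the interface: 90° − 28.93° = 61.07°.

61.1°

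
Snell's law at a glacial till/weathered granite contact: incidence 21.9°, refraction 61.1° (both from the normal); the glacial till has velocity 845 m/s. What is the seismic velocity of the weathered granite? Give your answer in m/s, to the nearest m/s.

1983 m/s

sin 21.9° = 0.3730; sin 61.1° = 0.8755.
V₂ = V₁·(sin θ₂/sin θ₁) = 845·(0.8755/0.3730) = 1983.36 m/s.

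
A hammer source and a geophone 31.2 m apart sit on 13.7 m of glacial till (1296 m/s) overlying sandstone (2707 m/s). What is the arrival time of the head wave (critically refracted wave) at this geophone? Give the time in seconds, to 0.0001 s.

θ_c = arcsin(V₁/V₂) = arcsin(1296/2707) = 28.60°, cos θ_c = 0.8779.
Intercept time tᵢ = 2h cos θ_c / V₁ = 2·13.7·0.8779/1296 = 0.01856 s.
t = x/V₂ + tᵢ = 31.2/2707 + 0.01856 = 0.03009 s.

0.0301 s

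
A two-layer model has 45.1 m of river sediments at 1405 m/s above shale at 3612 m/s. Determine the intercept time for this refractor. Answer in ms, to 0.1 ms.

θ_c = arcsin(V₁/V₂) = arcsin(1405/3612) = 22.89°; cos θ_c = 0.9212.
tᵢ = 2h·cos θ_c / V₁ = 2·45.1·0.9212 / 1405 = 0.05914 s.

59.1 ms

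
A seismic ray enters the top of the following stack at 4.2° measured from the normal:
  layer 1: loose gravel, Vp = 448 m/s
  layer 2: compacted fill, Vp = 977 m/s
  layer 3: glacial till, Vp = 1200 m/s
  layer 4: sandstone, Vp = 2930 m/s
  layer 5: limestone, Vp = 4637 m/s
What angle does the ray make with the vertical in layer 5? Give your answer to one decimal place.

Snell's law across each interface conserves sin θ / V, so sin θ_5 = V_5·sin θ₁/V₁.
sin θ_5 = 4637 × sin 4.2° / 448 = 0.7580.
θ_5 = arcsin 0.7580 = 49.29°.

49.3°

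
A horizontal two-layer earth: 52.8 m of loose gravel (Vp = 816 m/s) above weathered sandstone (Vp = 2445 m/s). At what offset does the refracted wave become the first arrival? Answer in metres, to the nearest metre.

149 m

θ_c = arcsin(816/2445) = 19.50°, so cos θ_c = 0.9427 and tᵢ = 2h cos θ_c/V₁ = 0.1220 s.
At crossover x/V₁ = x/V₂ + tᵢ ⇒ x = tᵢ/(1/V₁ − 1/V₂) = 0.12199/(1.2255e-03 − 4.0900e-04) = 149.41 m.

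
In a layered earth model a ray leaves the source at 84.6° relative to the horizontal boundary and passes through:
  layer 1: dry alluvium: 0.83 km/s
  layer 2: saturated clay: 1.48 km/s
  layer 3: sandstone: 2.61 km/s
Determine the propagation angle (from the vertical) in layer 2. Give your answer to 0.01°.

From the normal: θ₁ = 90° − 84.6° = 5.4°.
Snell's law across each interface conserves sin θ / V, so sin θ_2 = V_2·sin θ₁/V₁.
sin θ_2 = 1.48 × sin 5.4° / 0.83 = 0.1678.
θ_2 = 9.66° from the vertical.

9.66°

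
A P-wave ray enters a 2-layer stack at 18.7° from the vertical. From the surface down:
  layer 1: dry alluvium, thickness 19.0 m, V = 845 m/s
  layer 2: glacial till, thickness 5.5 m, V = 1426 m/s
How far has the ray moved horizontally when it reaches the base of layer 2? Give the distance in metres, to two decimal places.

9.97 m

Apply Snell's law at each interface; in layer i the horizontal offset is hᵢ·tan θᵢ.
Layer 1: θ = 18.70°; offset = 19.0·tan 18.70° = 6.4311 m.
Layer 2: sin θ = 1426·sin 18.7°/845 = 0.5411, θ = 32.76°; offset = 5.5·tan 32.76° = 3.5385 m.
Total horizontal offset = 9.9696 m.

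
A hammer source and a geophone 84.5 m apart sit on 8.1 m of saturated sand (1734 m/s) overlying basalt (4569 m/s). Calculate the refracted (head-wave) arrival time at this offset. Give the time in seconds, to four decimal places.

t = x/V₂ + 2h·√(V₂²−V₁²)/(V₁V₂).
√(V₂²−V₁²) = √(4569²−1734²) = 4227.2 m/s; delay term = 2·8.1·4227.2/(1734·4569) = 0.00864 s.
t = 84.5/4569 + 0.00864 = 0.02714 s.

0.0271 s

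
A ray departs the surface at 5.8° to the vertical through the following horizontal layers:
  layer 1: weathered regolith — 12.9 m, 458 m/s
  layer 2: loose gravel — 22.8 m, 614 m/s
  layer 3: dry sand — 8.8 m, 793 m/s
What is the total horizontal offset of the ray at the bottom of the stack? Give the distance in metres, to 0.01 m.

5.99 m

p = sin θ₁/V₁ = sin 5.8°/458 = 2.2065e-04 s/m is conserved through the stack.
Layer 1: θ = 5.80°; offset = 12.9·tan 5.80° = 1.3103 m.
Layer 2: sin θ = p·614 = 0.1355 → θ = 7.79°; offset = 22.8·tan 7.79° = 3.1176 m.
Layer 3: sin θ = p·793 = 0.1750 → θ = 10.08°; offset = 8.8·tan 10.08° = 1.5639 m.
Summing the layer offsets gives 5.9918 m.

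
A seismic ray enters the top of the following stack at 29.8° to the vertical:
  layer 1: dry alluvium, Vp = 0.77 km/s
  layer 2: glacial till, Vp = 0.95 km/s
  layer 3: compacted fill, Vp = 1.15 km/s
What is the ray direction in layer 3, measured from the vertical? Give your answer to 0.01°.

47.92°

Ray parameter p = sin 29.8° / 0.77 = 6.4542e-01 s/km.
sin θ_3 = p·V_3 = 6.4542e-01 × 1.15 = 0.7422.
θ_3 = arcsin 0.7422 = 47.92°.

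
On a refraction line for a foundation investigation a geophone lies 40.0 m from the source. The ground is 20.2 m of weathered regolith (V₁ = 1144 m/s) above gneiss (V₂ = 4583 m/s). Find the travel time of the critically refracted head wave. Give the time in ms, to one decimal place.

θ_c = arcsin(V₁/V₂) = arcsin(1144/4583) = 14.45°, cos θ_c = 0.9683.
Intercept time tᵢ = 2h cos θ_c / V₁ = 2·20.2·0.9683/1144 = 0.03420 s.
t = x/V₂ + tᵢ = 40.0/4583 + 0.03420 = 0.04292 s.

42.9 ms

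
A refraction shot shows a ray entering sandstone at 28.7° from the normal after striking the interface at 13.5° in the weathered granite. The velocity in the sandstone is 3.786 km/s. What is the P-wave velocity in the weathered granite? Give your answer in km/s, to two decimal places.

Snell's law: sin 13.5°/V₁ = sin 28.7°/V₂.
V₁ = V₂·sin 13.5°/sin 28.7° = 3.786 × 0.4861 = 1.84 km/s.

1.84 km/s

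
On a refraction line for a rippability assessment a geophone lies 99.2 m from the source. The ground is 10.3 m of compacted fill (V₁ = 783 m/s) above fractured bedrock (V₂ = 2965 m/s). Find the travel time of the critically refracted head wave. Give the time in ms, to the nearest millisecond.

59 ms

θ_c = arcsin(V₁/V₂) = arcsin(783/2965) = 15.31°, cos θ_c = 0.9645.
Intercept time tᵢ = 2h cos θ_c / V₁ = 2·10.3·0.9645/783 = 0.02538 s.
t = x/V₂ + tᵢ = 99.2/2965 + 0.02538 = 0.05883 s.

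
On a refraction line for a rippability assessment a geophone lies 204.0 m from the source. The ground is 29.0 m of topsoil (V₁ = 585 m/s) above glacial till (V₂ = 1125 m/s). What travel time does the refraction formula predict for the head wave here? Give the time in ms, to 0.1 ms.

266.0 ms

θ_c = arcsin(V₁/V₂) = arcsin(585/1125) = 31.33°, cos θ_c = 0.8542.
Intercept time tᵢ = 2h cos θ_c / V₁ = 2·29.0·0.8542/585 = 0.08469 s.
t = x/V₂ + tᵢ = 204.0/1125 + 0.08469 = 0.26602 s.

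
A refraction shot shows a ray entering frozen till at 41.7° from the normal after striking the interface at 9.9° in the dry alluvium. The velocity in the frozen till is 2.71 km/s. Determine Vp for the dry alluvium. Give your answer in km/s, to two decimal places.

Snell's law: sin 9.9°/V₁ = sin 41.7°/V₂.
V₁ = V₂·sin 9.9°/sin 41.7° = 2.71 × 0.2585 = 0.70 km/s.

0.70 km/s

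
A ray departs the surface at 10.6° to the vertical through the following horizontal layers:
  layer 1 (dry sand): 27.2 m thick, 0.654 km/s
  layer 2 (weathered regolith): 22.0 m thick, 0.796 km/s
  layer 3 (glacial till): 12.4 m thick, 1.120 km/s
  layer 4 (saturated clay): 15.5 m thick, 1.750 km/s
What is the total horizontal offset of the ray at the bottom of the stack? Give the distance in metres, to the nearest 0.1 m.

23.0 m

Ray parameter p = sin 10.6° / 0.654 km/s = 2.8127e-01 s/km.
Layer 1: θ = 10.60°; offset = 27.2·tan 10.60° = 5.090 m.
Layer 2: sin θ = p·0.796 = 0.2239 → θ = 12.94°; offset = 22.0·tan 12.94° = 5.054 m.
Layer 3: sin θ = p·1.120 = 0.3150 → θ = 18.36°; offset = 12.4·tan 18.36° = 4.116 m.
Layer 4: sin θ = p·1.750 = 0.4922 → θ = 29.49°; offset = 15.5·tan 29.49° = 8.765 m.
Σ offsets = 23.025 m.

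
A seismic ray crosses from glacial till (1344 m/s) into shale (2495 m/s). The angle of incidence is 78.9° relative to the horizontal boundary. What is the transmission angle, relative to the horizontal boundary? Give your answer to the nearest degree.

Convert to the normal: θ₁ = 90° − 78.9° = 11.1°.
Snell's law: sin θ₂ = (V₂/V₁)·sin θ₁ = (2495/1344)·sin 11.1° = 0.3574.
θ₂ = arcsin 0.3574 = 20.94° from the normal.
From the interface: 90° − 20.94° = 69.06°.

69°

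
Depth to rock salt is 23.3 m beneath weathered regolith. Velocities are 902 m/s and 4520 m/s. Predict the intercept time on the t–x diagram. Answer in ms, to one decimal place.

50.6 ms

θ_c = arcsin(V₁/V₂) = arcsin(902/4520) = 11.51°; cos θ_c = 0.9799.
tᵢ = 2h·cos θ_c / V₁ = 2·23.3·0.9799 / 902 = 0.05062 s.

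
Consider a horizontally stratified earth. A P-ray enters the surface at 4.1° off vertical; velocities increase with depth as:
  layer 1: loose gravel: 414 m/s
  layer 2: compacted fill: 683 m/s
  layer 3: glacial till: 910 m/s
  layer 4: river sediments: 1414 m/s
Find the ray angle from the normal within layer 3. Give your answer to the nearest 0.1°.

9.0°

Ray parameter p = sin 4.1° / 414 = 1.7270e-04 s/m.
sin θ_3 = p·V_3 = 1.7270e-04 × 910 = 0.1572.
θ_3 = 9.04° from the vertical.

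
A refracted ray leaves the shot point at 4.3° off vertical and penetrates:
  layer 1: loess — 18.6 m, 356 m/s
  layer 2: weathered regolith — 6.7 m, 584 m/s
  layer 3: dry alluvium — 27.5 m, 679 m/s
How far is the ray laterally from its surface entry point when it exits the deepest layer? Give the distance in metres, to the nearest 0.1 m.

Apply Snell's law at each interface; in layer i the horizontal offset is hᵢ·tan θᵢ.
Layer 1: θ = 4.30°; offset = 18.6·tan 4.30° = 1.399 m.
Layer 2: sin θ = 584·sin 4.3°/356 = 0.1230, θ = 7.07°; offset = 6.7·tan 7.07° = 0.830 m.
Layer 3: sin θ = 679·sin 4.3°/356 = 0.1430, θ = 8.22°; offset = 27.5·tan 8.22° = 3.974 m.
Σ offsets = 6.202 m.

6.2 m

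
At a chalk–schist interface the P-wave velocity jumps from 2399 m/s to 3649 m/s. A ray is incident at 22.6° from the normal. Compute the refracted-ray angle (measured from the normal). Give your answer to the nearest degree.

Snell's law: sin θ₂ = (V₂/V₁)·sin θ₁ = (3649/2399)·sin 22.6° = 0.5845.
θ₂ = arcsin 0.5845 = 35.77° from the normal.

36°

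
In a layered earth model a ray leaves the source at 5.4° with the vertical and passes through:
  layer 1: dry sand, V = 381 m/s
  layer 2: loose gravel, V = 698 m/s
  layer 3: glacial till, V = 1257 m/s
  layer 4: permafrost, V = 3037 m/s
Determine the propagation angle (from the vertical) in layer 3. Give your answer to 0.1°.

18.1°

Ray parameter p = sin 5.4° / 381 = 2.4700e-04 s/m.
sin θ_3 = p·V_3 = 2.4700e-04 × 1257 = 0.3105.
θ_3 = arcsin 0.3105 = 18.09°.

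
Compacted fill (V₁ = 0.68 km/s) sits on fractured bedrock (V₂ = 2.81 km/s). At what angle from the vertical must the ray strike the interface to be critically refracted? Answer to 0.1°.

14.0°

At critical incidence the refracted ray runs along the interface (θ₂ = 90°), so sin θ_c = V₁/V₂.
θ_c = arcsin(0.68/2.81) = arcsin 0.2420 = 14.00°.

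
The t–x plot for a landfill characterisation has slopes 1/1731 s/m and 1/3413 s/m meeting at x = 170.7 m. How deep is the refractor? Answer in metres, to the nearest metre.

49 m

h = (x_cross/2)·√((V₂−V₁)/(V₂+V₁)).
(V₂−V₁)/(V₂+V₁) = (3413−1731)/(3413+1731) = 0.3270; √ = 0.5718.
h = (170.7/2)·0.5718 = 48.81 m.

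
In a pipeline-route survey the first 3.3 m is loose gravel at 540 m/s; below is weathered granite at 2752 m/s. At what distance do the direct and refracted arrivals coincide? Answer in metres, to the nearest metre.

x_cross = 2h·√((V₂+V₁)/(V₂−V₁)).
(V₂+V₁)/(V₂−V₁) = (2752+540)/(2752−540) = 1.4882; √ = 1.2199.
x_cross = 2·3.3·1.2199 = 8.05 m.

8 m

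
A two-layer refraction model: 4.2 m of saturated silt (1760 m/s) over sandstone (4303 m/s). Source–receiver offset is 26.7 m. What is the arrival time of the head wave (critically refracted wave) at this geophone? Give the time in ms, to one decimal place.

10.6 ms

t = x/V₂ + 2h·√(V₂²−V₁²)/(V₁V₂).
√(V₂²−V₁²) = √(4303²−1760²) = 3926.6 m/s; delay term = 2·4.2·3926.6/(1760·4303) = 0.00436 s.
t = 26.7/4303 + 0.00436 = 0.01056 s.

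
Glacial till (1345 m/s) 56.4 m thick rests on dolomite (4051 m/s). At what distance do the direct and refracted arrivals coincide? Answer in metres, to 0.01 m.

x_cross = 2h·√((V₂+V₁)/(V₂−V₁)).
(V₂+V₁)/(V₂−V₁) = (4051+1345)/(4051−1345) = 1.9941; √ = 1.4121.
x_cross = 2·56.4·1.4121 = 159.29 m.

159.29 m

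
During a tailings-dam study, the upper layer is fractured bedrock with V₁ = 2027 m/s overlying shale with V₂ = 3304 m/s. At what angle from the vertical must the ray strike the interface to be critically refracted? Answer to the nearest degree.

38°

Critical incidence: sin θ_c = V₁/V₂ = 2027/3304 = 0.6135.
θ_c = arcsin 0.6135 = 37.84°.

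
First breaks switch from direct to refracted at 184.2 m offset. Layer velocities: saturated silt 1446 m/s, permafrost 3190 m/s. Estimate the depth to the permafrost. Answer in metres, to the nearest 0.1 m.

h = (x_cross/2)·√((V₂−V₁)/(V₂+V₁)).
(V₂−V₁)/(V₂+V₁) = (3190−1446)/(3190+1446) = 0.3762; √ = 0.6133.
h = (184.2/2)·0.6133 = 56.49 m.

56.5 m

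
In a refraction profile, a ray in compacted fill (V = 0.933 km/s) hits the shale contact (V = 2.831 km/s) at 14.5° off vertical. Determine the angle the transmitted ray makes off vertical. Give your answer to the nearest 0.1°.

49.4°

Snell's law: sin θ₂ = (V₂/V₁)·sin θ₁ = (2.831/0.933)·sin 14.5° = 0.7597.
θ₂ = sin⁻¹(0.7597) = 49.44° (from vertical).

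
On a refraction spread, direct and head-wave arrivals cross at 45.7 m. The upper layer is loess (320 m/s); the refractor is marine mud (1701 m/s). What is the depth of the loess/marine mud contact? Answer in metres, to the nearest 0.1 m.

18.9 m

x_cross = 2h·√((V₂+V₁)/(V₂−V₁)) → h = x_cross / (2·√((V₂+V₁)/(V₂−V₁))).
√((V₂+V₁)/(V₂−V₁)) = √((1701+320)/(1701−320)) = 1.2097.
h = 45.7 / (2·1.2097) = 18.89 m.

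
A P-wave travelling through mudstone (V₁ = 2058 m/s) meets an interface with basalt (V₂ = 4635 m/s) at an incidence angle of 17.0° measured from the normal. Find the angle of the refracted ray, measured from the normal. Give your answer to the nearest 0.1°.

sin θ₁/V₁ = sin θ₂/V₂ ⇒ sin θ₂ = 4635·sin 17.0°/2058 = 4635·0.2924/2058 = 0.6585.
θ₂ = sin⁻¹(0.6585) = 41.18° (from vertical).

41.2°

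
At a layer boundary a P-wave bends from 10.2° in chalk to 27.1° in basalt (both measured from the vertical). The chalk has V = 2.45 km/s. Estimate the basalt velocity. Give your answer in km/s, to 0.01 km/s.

Snell's law: sin 10.2°/V₁ = sin 27.1°/V₂.
V₂ = V₁·sin 27.1°/sin 10.2° = 2.45 × 2.5725 = 6.30 km/s.

6.30 km/s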